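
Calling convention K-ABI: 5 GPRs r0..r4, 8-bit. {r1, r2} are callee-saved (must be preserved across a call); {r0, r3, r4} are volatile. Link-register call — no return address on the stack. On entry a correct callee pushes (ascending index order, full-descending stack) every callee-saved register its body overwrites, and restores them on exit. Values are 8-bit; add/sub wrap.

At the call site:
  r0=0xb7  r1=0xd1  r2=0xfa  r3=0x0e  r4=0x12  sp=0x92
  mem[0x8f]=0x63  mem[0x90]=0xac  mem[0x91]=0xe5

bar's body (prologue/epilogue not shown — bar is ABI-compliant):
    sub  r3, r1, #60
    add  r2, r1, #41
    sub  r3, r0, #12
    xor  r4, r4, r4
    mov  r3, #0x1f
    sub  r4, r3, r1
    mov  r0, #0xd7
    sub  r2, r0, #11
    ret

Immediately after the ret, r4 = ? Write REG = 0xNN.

prologue: push r2 → mem[0x91]=0xfa, sp=0x91
body[0] sub  r3, r1, #60 → r3=0x95
body[1] add  r2, r1, #41 → r2=0xfa
body[2] sub  r3, r0, #12 → r3=0xab
body[3] xor  r4, r4, r4 → r4=0x00
body[4] mov  r3, #0x1f → r3=0x1f
body[5] sub  r4, r3, r1 → r4=0x4e
body[6] mov  r0, #0xd7 → r0=0xd7
body[7] sub  r2, r0, #11 → r2=0xcc
epilogue: pop r2=0xfa, sp=0x92
r4 is caller-saved → body value

REG = 0x4e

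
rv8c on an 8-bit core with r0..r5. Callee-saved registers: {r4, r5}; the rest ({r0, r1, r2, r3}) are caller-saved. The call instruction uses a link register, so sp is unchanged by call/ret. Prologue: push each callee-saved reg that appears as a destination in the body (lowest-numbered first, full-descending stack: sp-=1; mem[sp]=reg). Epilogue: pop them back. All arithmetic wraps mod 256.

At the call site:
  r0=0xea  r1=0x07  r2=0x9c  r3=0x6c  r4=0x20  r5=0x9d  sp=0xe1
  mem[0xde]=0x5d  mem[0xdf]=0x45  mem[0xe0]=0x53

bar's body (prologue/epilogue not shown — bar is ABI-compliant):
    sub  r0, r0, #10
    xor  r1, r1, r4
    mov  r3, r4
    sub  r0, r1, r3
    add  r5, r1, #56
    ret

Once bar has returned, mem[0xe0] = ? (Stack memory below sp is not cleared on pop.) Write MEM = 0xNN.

MEM = 0x9d

prologue: push r5 -> mem[0xe0]=0x9d, sp=0xe0
body[0] sub  r0, r0, #10 -> r0=0xe0
body[1] xor  r1, r1, r4 -> r1=0x27
body[2] mov  r3, r4 -> r3=0x20
body[3] sub  r0, r1, r3 -> r0=0x07
body[4] add  r5, r1, #56 -> r5=0x5f
epilogue: pop r5=0x9d, sp=0xe1
prologue pushed ['r5'] at ['0xe0']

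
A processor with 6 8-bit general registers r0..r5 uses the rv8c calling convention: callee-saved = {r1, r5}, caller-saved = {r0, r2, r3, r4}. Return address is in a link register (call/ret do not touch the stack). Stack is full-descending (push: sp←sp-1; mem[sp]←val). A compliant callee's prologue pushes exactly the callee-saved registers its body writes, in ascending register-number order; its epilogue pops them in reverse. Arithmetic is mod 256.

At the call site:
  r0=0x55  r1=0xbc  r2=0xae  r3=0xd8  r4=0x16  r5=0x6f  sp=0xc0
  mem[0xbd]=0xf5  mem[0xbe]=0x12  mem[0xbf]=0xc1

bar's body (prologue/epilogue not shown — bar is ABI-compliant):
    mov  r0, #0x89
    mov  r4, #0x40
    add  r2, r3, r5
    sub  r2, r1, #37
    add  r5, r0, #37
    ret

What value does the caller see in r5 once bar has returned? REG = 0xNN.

prologue: push r5 -> mem[0xbf]=0x6f, sp=0xbf
body[0] mov  r0, #0x89 -> r0=0x89
body[1] mov  r4, #0x40 -> r4=0x40
body[2] add  r2, r3, r5 -> r2=0x47
body[3] sub  r2, r1, #37 -> r2=0x97
body[4] add  r5, r0, #37 -> r5=0xae
epilogue: pop r5=0x6f, sp=0xc0
r5 is callee-saved -> restored

REG = 0x6f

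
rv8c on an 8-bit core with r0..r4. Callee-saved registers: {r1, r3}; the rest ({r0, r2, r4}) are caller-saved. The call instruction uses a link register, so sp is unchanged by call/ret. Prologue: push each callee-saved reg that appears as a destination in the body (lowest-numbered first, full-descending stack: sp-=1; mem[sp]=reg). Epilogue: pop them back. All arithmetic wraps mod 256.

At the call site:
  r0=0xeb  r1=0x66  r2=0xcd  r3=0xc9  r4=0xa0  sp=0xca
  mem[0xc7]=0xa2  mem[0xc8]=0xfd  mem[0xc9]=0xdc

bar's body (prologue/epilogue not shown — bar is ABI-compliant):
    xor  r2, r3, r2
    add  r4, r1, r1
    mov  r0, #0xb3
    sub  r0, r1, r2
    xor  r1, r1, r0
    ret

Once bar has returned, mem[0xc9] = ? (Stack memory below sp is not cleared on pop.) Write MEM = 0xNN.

MEM = 0x66

prologue: push r1 -> mem[0xc9]=0x66, sp=0xc9
body[0] xor  r2, r3, r2 -> r2=0x04
body[1] add  r4, r1, r1 -> r4=0xcc
body[2] mov  r0, #0xb3 -> r0=0xb3
body[3] sub  r0, r1, r2 -> r0=0x62
body[4] xor  r1, r1, r0 -> r1=0x04
epilogue: pop r1=0x66, sp=0xca
prologue pushed ['r1'] at ['0xc9']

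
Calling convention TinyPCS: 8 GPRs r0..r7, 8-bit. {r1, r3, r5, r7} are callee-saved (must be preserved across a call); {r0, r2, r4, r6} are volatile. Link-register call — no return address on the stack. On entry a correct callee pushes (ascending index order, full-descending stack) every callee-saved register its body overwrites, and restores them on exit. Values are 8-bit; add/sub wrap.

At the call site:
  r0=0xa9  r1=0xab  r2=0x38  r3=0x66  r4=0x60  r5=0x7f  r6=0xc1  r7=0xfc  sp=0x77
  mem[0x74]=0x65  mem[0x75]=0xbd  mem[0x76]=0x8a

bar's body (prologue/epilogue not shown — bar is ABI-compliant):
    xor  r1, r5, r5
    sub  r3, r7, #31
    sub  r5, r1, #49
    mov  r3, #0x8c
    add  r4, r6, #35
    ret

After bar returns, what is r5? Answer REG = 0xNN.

REG = 0x7f

prologue: push r1 -> mem[0x76]=0xab, sp=0x76
prologue: push r3 -> mem[0x75]=0x66, sp=0x75
prologue: push r5 -> mem[0x74]=0x7f, sp=0x74
body[0] xor  r1, r5, r5 -> r1=0x00
body[1] sub  r3, r7, #31 -> r3=0xdd
body[2] sub  r5, r1, #49 -> r5=0xcf
body[3] mov  r3, #0x8c -> r3=0x8c
body[4] add  r4, r6, #35 -> r4=0xe4
epilogue: pop r5=0x7f, sp=0x75
epilogue: pop r3=0x66, sp=0x76
epilogue: pop r1=0xab, sp=0x77
r5 is callee-saved -> restored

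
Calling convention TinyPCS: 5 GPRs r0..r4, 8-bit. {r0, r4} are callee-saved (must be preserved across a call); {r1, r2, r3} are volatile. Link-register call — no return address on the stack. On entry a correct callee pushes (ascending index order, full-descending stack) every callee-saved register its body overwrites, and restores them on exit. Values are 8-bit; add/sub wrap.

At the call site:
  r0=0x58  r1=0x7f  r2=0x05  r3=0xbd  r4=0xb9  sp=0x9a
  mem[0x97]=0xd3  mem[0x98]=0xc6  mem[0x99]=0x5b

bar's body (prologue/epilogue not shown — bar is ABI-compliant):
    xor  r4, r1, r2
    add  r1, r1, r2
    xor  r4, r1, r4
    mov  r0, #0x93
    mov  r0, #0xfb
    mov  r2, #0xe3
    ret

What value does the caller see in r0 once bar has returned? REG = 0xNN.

prologue: push r0 -> mem[0x99]=0x58, sp=0x99
prologue: push r4 -> mem[0x98]=0xb9, sp=0x98
body[0] xor  r4, r1, r2 -> r4=0x7a
body[1] add  r1, r1, r2 -> r1=0x84
body[2] xor  r4, r1, r4 -> r4=0xfe
body[3] mov  r0, #0x93 -> r0=0x93
body[4] mov  r0, #0xfb -> r0=0xfb
body[5] mov  r2, #0xe3 -> r2=0xe3
epilogue: pop r4=0xb9, sp=0x99
epilogue: pop r0=0x58, sp=0x9a
r0 is callee-saved -> restored

REG = 0x58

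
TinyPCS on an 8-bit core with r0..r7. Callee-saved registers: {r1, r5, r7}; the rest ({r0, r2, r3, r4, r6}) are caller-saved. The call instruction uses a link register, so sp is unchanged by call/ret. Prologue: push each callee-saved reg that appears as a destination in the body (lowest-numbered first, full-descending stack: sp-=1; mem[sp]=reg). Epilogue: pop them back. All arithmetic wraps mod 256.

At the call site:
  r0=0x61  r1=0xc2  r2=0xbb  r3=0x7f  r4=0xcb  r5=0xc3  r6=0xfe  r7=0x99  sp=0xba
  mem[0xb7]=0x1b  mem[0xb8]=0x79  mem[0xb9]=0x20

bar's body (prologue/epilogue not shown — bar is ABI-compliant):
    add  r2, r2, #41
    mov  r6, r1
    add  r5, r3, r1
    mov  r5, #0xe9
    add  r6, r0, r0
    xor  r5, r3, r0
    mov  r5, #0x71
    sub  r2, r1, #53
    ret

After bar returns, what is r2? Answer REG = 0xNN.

prologue: push r5 → mem[0xb9]=0xc3, sp=0xb9
body[0] add  r2, r2, #41 → r2=0xe4
body[1] mov  r6, r1 → r6=0xc2
body[2] add  r5, r3, r1 → r5=0x41
body[3] mov  r5, #0xe9 → r5=0xe9
body[4] add  r6, r0, r0 → r6=0xc2
body[5] xor  r5, r3, r0 → r5=0x1e
body[6] mov  r5, #0x71 → r5=0x71
body[7] sub  r2, r1, #53 → r2=0x8d
epilogue: pop r5=0xc3, sp=0xba
r2 is caller-saved → body value

REG = 0x8d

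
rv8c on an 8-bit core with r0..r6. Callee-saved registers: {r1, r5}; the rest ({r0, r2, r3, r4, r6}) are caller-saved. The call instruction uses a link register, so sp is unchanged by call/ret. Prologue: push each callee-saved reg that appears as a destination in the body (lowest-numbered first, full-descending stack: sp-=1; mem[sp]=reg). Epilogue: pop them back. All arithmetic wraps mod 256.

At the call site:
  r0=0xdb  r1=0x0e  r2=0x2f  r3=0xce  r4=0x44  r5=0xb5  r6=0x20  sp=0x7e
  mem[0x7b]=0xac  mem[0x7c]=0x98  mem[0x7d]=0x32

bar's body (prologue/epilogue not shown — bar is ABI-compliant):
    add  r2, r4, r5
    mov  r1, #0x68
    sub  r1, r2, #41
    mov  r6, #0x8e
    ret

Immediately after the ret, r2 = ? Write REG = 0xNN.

prologue: push r1 → mem[0x7d]=0x0e, sp=0x7d
body[0] add  r2, r4, r5 → r2=0xf9
body[1] mov  r1, #0x68 → r1=0x68
body[2] sub  r1, r2, #41 → r1=0xd0
body[3] mov  r6, #0x8e → r6=0x8e
epilogue: pop r1=0x0e, sp=0x7e
r2 is caller-saved → body value

REG = 0xf9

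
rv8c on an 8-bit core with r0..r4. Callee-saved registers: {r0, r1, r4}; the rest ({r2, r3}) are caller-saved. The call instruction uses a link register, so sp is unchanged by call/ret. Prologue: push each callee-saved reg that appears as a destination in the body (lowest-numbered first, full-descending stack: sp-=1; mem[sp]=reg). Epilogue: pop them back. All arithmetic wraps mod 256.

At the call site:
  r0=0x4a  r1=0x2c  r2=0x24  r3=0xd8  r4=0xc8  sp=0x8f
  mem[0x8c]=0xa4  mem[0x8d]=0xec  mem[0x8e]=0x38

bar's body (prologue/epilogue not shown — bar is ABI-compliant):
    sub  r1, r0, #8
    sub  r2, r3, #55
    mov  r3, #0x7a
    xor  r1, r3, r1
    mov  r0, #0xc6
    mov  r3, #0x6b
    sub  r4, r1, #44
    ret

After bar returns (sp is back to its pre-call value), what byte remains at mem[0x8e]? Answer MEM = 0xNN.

MEM = 0x4a

prologue: push r0 -> mem[0x8e]=0x4a, sp=0x8e
prologue: push r1 -> mem[0x8d]=0x2c, sp=0x8d
prologue: push r4 -> mem[0x8c]=0xc8, sp=0x8c
body[0] sub  r1, r0, #8 -> r1=0x42
body[1] sub  r2, r3, #55 -> r2=0xa1
body[2] mov  r3, #0x7a -> r3=0x7a
body[3] xor  r1, r3, r1 -> r1=0x38
body[4] mov  r0, #0xc6 -> r0=0xc6
body[5] mov  r3, #0x6b -> r3=0x6b
body[6] sub  r4, r1, #44 -> r4=0x0c
epilogue: pop r4=0xc8, sp=0x8d
epilogue: pop r1=0x2c, sp=0x8e
epilogue: pop r0=0x4a, sp=0x8f
prologue pushed ['r0', 'r1', 'r4'] at ['0x8e', '0x8d', '0x8c']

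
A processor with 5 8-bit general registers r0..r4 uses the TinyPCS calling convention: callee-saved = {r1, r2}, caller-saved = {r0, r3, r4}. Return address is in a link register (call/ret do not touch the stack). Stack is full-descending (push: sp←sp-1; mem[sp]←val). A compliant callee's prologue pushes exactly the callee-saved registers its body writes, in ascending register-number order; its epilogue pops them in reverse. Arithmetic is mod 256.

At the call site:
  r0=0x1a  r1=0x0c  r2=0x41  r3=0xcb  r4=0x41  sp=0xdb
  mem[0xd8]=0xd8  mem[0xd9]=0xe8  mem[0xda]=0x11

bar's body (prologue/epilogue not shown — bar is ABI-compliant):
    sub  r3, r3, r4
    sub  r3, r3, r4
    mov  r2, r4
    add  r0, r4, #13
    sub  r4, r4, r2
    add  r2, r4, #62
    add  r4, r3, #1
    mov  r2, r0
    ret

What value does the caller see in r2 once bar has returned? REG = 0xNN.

REG = 0x41

prologue: push r2 → mem[0xda]=0x41, sp=0xda
body[0] sub  r3, r3, r4 → r3=0x8a
body[1] sub  r3, r3, r4 → r3=0x49
body[2] mov  r2, r4 → r2=0x41
body[3] add  r0, r4, #13 → r0=0x4e
body[4] sub  r4, r4, r2 → r4=0x00
body[5] add  r2, r4, #62 → r2=0x3e
body[6] add  r4, r3, #1 → r4=0x4a
body[7] mov  r2, r0 → r2=0x4e
epilogue: pop r2=0x41, sp=0xdb
r2 is callee-saved → restored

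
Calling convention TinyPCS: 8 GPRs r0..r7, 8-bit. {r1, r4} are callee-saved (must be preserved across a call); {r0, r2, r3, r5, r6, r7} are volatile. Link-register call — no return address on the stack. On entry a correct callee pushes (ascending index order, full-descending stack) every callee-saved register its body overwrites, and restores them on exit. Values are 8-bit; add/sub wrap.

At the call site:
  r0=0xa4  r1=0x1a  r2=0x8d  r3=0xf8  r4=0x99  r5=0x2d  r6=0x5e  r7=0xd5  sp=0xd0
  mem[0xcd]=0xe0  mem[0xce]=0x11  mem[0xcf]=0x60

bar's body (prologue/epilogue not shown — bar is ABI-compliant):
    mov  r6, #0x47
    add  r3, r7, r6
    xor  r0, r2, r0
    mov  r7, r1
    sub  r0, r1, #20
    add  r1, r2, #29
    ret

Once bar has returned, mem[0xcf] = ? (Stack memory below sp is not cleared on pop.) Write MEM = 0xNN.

prologue: push r1 → mem[0xcf]=0x1a, sp=0xcf
body[0] mov  r6, #0x47 → r6=0x47
body[1] add  r3, r7, r6 → r3=0x1c
body[2] xor  r0, r2, r0 → r0=0x29
body[3] mov  r7, r1 → r7=0x1a
body[4] sub  r0, r1, #20 → r0=0x06
body[5] add  r1, r2, #29 → r1=0xaa
epilogue: pop r1=0x1a, sp=0xd0
prologue pushed ['r1'] at ['0xcf']

MEM = 0x1a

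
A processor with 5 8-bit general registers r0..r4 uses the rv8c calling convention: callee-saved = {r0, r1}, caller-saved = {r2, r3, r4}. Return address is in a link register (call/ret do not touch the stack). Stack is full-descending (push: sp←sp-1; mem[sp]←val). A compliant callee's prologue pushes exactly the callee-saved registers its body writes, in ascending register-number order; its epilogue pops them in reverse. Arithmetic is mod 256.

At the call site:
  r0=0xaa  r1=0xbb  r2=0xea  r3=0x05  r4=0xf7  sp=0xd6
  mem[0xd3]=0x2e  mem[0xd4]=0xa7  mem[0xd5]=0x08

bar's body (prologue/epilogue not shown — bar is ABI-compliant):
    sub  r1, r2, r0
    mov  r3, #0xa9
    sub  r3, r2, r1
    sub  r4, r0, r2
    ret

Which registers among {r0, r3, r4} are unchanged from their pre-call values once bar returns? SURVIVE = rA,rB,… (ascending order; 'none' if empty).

SURVIVE = r0

prologue: push r1 -> mem[0xd5]=0xbb, sp=0xd5
body[0] sub  r1, r2, r0 -> r1=0x40
body[1] mov  r3, #0xa9 -> r3=0xa9
body[2] sub  r3, r2, r1 -> r3=0xaa
body[3] sub  r4, r0, r2 -> r4=0xc0
epilogue: pop r1=0xbb, sp=0xd6
r0: callee-saved, written=False
r3: caller-saved, written=True
r4: caller-saved, written=True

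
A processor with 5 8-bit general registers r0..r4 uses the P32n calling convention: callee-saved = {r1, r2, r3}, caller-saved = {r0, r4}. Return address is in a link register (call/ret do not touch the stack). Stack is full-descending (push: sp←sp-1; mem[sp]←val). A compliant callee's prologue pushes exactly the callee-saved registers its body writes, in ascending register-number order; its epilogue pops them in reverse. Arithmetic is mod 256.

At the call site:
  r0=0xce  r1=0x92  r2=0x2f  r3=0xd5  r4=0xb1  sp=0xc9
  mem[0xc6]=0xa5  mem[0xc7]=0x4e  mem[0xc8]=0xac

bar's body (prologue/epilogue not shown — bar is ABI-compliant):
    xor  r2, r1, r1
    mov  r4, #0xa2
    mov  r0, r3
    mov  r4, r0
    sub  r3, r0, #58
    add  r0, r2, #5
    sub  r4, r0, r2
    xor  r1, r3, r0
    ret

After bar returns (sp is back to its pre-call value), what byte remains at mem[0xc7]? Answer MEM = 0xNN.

MEM = 0x2f

prologue: push r1 → mem[0xc8]=0x92, sp=0xc8
prologue: push r2 → mem[0xc7]=0x2f, sp=0xc7
prologue: push r3 → mem[0xc6]=0xd5, sp=0xc6
body[0] xor  r2, r1, r1 → r2=0x00
body[1] mov  r4, #0xa2 → r4=0xa2
body[2] mov  r0, r3 → r0=0xd5
body[3] mov  r4, r0 → r4=0xd5
body[4] sub  r3, r0, #58 → r3=0x9b
body[5] add  r0, r2, #5 → r0=0x05
body[6] sub  r4, r0, r2 → r4=0x05
body[7] xor  r1, r3, r0 → r1=0x9e
epilogue: pop r3=0xd5, sp=0xc7
epilogue: pop r2=0x2f, sp=0xc8
epilogue: pop r1=0x92, sp=0xc9
prologue pushed ['r1', 'r2', 'r3'] at ['0xc8', '0xc7', '0xc6']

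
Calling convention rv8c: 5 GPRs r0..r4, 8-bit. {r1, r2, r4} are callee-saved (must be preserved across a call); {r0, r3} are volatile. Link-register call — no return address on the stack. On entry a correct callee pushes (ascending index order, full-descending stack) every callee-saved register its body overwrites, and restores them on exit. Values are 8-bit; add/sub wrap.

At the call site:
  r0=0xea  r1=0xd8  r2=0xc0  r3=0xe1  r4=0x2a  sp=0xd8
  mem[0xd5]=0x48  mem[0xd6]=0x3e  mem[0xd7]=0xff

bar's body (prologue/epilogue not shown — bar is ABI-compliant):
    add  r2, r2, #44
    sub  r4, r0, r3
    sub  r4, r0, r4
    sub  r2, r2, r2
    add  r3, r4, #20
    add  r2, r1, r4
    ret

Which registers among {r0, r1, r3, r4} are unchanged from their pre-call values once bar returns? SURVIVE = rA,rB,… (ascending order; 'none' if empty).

prologue: push r2 -> mem[0xd7]=0xc0, sp=0xd7
prologue: push r4 -> mem[0xd6]=0x2a, sp=0xd6
body[0] add  r2, r2, #44 -> r2=0xec
body[1] sub  r4, r0, r3 -> r4=0x09
body[2] sub  r4, r0, r4 -> r4=0xe1
body[3] sub  r2, r2, r2 -> r2=0x00
body[4] add  r3, r4, #20 -> r3=0xf5
body[5] add  r2, r1, r4 -> r2=0xb9
epilogue: pop r4=0x2a, sp=0xd7
epilogue: pop r2=0xc0, sp=0xd8
r0: caller-saved, written=False
r1: callee-saved, written=False
r3: caller-saved, written=True
r4: callee-saved, written=True

SURVIVE = r0,r1,r4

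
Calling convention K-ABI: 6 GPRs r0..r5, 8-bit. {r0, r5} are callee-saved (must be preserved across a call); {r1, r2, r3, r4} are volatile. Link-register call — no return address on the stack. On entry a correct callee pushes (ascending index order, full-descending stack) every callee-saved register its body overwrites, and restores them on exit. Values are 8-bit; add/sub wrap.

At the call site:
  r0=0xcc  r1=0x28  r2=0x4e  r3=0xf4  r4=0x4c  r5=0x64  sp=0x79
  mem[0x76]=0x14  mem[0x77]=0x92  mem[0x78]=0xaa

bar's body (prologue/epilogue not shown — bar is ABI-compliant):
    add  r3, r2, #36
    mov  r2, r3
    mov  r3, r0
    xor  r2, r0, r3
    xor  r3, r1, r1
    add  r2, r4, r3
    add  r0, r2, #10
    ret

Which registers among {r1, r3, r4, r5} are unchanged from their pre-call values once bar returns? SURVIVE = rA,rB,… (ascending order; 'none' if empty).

SURVIVE = r1,r4,r5

prologue: push r0 → mem[0x78]=0xcc, sp=0x78
body[0] add  r3, r2, #36 → r3=0x72
body[1] mov  r2, r3 → r2=0x72
body[2] mov  r3, r0 → r3=0xcc
body[3] xor  r2, r0, r3 → r2=0x00
body[4] xor  r3, r1, r1 → r3=0x00
body[5] add  r2, r4, r3 → r2=0x4c
body[6] add  r0, r2, #10 → r0=0x56
epilogue: pop r0=0xcc, sp=0x79
r1: caller-saved, written=False
r3: caller-saved, written=True
r4: caller-saved, written=False
r5: callee-saved, written=False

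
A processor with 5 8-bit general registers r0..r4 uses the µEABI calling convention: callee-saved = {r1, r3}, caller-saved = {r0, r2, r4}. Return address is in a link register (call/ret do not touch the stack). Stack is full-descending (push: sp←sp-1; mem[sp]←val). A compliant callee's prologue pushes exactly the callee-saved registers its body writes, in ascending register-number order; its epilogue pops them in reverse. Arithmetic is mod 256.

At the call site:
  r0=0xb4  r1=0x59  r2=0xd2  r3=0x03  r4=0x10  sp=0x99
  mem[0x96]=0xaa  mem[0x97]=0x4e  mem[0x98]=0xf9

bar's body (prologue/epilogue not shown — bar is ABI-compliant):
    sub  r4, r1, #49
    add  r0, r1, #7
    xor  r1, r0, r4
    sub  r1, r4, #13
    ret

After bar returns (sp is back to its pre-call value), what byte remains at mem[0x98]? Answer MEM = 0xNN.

prologue: push r1 -> mem[0x98]=0x59, sp=0x98
body[0] sub  r4, r1, #49 -> r4=0x28
body[1] add  r0, r1, #7 -> r0=0x60
body[2] xor  r1, r0, r4 -> r1=0x48
body[3] sub  r1, r4, #13 -> r1=0x1b
epilogue: pop r1=0x59, sp=0x99
prologue pushed ['r1'] at ['0x98']

MEM = 0x59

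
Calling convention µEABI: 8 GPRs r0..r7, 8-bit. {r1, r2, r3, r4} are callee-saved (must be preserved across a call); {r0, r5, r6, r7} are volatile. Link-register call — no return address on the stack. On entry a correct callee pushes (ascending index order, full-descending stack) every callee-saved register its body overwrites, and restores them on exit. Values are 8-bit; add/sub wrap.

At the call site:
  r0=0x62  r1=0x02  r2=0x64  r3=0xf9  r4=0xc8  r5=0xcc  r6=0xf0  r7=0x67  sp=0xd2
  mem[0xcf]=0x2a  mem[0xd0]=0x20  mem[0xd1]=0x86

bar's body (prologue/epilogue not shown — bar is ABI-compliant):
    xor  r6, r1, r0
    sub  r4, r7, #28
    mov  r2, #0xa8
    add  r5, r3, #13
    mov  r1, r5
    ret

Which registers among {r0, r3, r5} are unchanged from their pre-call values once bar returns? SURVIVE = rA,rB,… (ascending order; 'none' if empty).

SURVIVE = r0,r3

prologue: push r1 -> mem[0xd1]=0x02, sp=0xd1
prologue: push r2 -> mem[0xd0]=0x64, sp=0xd0
prologue: push r4 -> mem[0xcf]=0xc8, sp=0xcf
body[0] xor  r6, r1, r0 -> r6=0x60
body[1] sub  r4, r7, #28 -> r4=0x4b
body[2] mov  r2, #0xa8 -> r2=0xa8
body[3] add  r5, r3, #13 -> r5=0x06
body[4] mov  r1, r5 -> r1=0x06
epilogue: pop r4=0xc8, sp=0xd0
epilogue: pop r2=0x64, sp=0xd1
epilogue: pop r1=0x02, sp=0xd2
r0: caller-saved, written=False
r3: callee-saved, written=False
r5: caller-saved, written=True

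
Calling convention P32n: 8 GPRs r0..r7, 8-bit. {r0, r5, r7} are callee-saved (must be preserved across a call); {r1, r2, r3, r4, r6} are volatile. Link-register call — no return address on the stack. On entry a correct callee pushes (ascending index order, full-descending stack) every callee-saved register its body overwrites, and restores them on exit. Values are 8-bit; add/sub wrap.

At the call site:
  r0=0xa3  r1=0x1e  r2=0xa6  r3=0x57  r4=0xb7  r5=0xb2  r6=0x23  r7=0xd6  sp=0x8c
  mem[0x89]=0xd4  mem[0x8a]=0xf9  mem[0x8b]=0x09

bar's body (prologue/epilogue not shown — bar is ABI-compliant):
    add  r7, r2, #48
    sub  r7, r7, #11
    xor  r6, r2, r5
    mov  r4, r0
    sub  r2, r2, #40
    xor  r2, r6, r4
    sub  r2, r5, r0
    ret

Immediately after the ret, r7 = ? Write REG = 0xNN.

prologue: push r7 -> mem[0x8b]=0xd6, sp=0x8b
body[0] add  r7, r2, #48 -> r7=0xd6
body[1] sub  r7, r7, #11 -> r7=0xcb
body[2] xor  r6, r2, r5 -> r6=0x14
body[3] mov  r4, r0 -> r4=0xa3
body[4] sub  r2, r2, #40 -> r2=0x7e
body[5] xor  r2, r6, r4 -> r2=0xb7
body[6] sub  r2, r5, r0 -> r2=0x0f
epilogue: pop r7=0xd6, sp=0x8c
r7 is callee-saved -> restored

REG = 0xd6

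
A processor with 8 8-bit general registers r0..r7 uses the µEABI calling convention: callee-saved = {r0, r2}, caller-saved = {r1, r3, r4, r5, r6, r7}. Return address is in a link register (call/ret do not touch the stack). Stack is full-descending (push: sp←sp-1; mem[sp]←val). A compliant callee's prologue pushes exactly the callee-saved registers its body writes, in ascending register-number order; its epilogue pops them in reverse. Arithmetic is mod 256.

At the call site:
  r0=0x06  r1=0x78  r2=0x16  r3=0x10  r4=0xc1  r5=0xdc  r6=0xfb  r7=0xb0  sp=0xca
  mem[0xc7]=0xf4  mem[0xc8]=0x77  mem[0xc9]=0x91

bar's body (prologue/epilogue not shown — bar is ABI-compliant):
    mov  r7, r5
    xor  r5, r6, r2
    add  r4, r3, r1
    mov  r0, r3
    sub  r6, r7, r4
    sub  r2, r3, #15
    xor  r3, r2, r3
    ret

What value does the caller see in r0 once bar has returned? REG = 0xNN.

REG = 0x06

prologue: push r0 -> mem[0xc9]=0x06, sp=0xc9
prologue: push r2 -> mem[0xc8]=0x16, sp=0xc8
body[0] mov  r7, r5 -> r7=0xdc
body[1] xor  r5, r6, r2 -> r5=0xed
body[2] add  r4, r3, r1 -> r4=0x88
body[3] mov  r0, r3 -> r0=0x10
body[4] sub  r6, r7, r4 -> r6=0x54
body[5] sub  r2, r3, #15 -> r2=0x01
body[6] xor  r3, r2, r3 -> r3=0x11
epilogue: pop r2=0x16, sp=0xc9
epilogue: pop r0=0x06, sp=0xca
r0 is callee-saved -> restored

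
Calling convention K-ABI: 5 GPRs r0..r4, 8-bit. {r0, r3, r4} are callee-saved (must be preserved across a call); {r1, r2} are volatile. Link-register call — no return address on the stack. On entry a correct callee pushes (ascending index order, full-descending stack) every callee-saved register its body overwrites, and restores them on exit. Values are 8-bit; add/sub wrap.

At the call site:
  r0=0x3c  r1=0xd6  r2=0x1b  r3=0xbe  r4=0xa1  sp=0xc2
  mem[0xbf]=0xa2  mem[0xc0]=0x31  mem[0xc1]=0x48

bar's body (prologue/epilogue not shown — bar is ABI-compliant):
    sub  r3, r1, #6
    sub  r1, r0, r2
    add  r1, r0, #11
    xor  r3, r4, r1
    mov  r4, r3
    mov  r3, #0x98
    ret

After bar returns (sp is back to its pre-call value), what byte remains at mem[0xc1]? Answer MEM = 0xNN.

prologue: push r3 -> mem[0xc1]=0xbe, sp=0xc1
prologue: push r4 -> mem[0xc0]=0xa1, sp=0xc0
body[0] sub  r3, r1, #6 -> r3=0xd0
body[1] sub  r1, r0, r2 -> r1=0x21
body[2] add  r1, r0, #11 -> r1=0x47
body[3] xor  r3, r4, r1 -> r3=0xe6
body[4] mov  r4, r3 -> r4=0xe6
body[5] mov  r3, #0x98 -> r3=0x98
epilogue: pop r4=0xa1, sp=0xc1
epilogue: pop r3=0xbe, sp=0xc2
prologue pushed ['r3', 'r4'] at ['0xc1', '0xc0']

MEM = 0xbe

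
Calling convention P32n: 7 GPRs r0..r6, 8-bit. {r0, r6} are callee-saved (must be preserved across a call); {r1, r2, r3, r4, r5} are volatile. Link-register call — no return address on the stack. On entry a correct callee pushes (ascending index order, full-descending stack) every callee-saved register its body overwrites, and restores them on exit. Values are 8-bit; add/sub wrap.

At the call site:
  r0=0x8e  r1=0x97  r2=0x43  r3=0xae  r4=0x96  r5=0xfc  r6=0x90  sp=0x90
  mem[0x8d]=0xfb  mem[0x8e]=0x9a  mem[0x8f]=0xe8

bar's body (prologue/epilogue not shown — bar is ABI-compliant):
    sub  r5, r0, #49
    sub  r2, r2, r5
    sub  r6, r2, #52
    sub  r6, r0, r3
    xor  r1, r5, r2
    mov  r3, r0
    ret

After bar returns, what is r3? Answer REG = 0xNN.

prologue: push r6 -> mem[0x8f]=0x90, sp=0x8f
body[0] sub  r5, r0, #49 -> r5=0x5d
body[1] sub  r2, r2, r5 -> r2=0xe6
body[2] sub  r6, r2, #52 -> r6=0xb2
body[3] sub  r6, r0, r3 -> r6=0xe0
body[4] xor  r1, r5, r2 -> r1=0xbb
body[5] mov  r3, r0 -> r3=0x8e
epilogue: pop r6=0x90, sp=0x90
r3 is caller-saved -> body value

REG = 0x8e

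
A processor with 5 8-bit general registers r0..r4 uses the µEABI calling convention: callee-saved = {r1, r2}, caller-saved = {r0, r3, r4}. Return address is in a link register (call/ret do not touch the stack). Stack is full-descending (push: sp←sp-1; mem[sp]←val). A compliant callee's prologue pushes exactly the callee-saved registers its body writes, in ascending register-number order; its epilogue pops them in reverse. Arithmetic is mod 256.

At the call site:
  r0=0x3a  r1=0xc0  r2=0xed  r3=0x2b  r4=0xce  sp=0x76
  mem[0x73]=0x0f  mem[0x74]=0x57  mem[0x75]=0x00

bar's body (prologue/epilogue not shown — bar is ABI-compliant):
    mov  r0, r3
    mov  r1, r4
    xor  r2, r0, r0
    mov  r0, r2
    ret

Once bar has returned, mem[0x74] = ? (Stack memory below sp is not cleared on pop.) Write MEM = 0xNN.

MEM = 0xed

prologue: push r1 -> mem[0x75]=0xc0, sp=0x75
prologue: push r2 -> mem[0x74]=0xed, sp=0x74
body[0] mov  r0, r3 -> r0=0x2b
body[1] mov  r1, r4 -> r1=0xce
body[2] xor  r2, r0, r0 -> r2=0x00
body[3] mov  r0, r2 -> r0=0x00
epilogue: pop r2=0xed, sp=0x75
epilogue: pop r1=0xc0, sp=0x76
prologue pushed ['r1', 'r2'] at ['0x75', '0x74']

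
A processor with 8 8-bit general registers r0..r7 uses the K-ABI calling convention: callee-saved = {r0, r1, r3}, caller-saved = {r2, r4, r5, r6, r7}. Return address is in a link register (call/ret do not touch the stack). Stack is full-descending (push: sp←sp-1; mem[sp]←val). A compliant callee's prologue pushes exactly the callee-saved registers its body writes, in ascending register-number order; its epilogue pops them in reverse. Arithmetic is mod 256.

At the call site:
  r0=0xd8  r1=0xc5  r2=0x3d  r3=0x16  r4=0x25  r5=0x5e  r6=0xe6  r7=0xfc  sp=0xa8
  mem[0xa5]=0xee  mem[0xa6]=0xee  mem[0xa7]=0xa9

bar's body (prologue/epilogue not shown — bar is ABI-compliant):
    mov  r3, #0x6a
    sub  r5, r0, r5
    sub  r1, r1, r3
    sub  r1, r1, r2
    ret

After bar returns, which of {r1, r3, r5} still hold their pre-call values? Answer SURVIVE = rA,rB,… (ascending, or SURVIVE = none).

prologue: push r1 → mem[0xa7]=0xc5, sp=0xa7
prologue: push r3 → mem[0xa6]=0x16, sp=0xa6
body[0] mov  r3, #0x6a → r3=0x6a
body[1] sub  r5, r0, r5 → r5=0x7a
body[2] sub  r1, r1, r3 → r1=0x5b
body[3] sub  r1, r1, r2 → r1=0x1e
epilogue: pop r3=0x16, sp=0xa7
epilogue: pop r1=0xc5, sp=0xa8
r1: callee-saved, written=True
r3: callee-saved, written=True
r5: caller-saved, written=True

SURVIVE = r1,r3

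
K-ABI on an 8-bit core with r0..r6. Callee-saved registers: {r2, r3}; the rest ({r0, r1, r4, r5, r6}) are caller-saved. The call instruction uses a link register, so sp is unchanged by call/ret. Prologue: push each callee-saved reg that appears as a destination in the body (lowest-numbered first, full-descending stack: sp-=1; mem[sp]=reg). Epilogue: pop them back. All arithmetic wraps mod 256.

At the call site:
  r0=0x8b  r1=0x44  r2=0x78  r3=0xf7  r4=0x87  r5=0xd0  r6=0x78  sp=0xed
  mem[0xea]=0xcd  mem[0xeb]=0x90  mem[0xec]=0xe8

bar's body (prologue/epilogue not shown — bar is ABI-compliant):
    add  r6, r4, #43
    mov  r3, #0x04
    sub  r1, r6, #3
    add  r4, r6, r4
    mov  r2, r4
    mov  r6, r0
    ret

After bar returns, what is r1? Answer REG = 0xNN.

REG = 0xaf

prologue: push r2 -> mem[0xec]=0x78, sp=0xec
prologue: push r3 -> mem[0xeb]=0xf7, sp=0xeb
body[0] add  r6, r4, #43 -> r6=0xb2
body[1] mov  r3, #0x04 -> r3=0x04
body[2] sub  r1, r6, #3 -> r1=0xaf
body[3] add  r4, r6, r4 -> r4=0x39
body[4] mov  r2, r4 -> r2=0x39
body[5] mov  r6, r0 -> r6=0x8b
epilogue: pop r3=0xf7, sp=0xec
epilogue: pop r2=0x78, sp=0xed
r1 is caller-saved -> body value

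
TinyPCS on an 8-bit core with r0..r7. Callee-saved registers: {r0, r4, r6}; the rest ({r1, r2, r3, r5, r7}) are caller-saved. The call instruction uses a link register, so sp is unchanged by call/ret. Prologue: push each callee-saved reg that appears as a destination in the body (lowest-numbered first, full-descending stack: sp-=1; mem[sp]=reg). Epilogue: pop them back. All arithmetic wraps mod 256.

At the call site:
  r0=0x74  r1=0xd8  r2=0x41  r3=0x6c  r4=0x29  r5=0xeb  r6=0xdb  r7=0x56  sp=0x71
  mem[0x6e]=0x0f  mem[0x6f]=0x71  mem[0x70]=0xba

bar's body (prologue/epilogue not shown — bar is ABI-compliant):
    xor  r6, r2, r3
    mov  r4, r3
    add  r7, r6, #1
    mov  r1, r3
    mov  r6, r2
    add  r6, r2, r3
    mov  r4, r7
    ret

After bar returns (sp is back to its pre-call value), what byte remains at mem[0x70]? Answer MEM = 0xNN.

prologue: push r4 → mem[0x70]=0x29, sp=0x70
prologue: push r6 → mem[0x6f]=0xdb, sp=0x6f
body[0] xor  r6, r2, r3 → r6=0x2d
body[1] mov  r4, r3 → r4=0x6c
body[2] add  r7, r6, #1 → r7=0x2e
body[3] mov  r1, r3 → r1=0x6c
body[4] mov  r6, r2 → r6=0x41
body[5] add  r6, r2, r3 → r6=0xad
body[6] mov  r4, r7 → r4=0x2e
epilogue: pop r6=0xdb, sp=0x70
epilogue: pop r4=0x29, sp=0x71
prologue pushed ['r4', 'r6'] at ['0x70', '0x6f']

MEM = 0x29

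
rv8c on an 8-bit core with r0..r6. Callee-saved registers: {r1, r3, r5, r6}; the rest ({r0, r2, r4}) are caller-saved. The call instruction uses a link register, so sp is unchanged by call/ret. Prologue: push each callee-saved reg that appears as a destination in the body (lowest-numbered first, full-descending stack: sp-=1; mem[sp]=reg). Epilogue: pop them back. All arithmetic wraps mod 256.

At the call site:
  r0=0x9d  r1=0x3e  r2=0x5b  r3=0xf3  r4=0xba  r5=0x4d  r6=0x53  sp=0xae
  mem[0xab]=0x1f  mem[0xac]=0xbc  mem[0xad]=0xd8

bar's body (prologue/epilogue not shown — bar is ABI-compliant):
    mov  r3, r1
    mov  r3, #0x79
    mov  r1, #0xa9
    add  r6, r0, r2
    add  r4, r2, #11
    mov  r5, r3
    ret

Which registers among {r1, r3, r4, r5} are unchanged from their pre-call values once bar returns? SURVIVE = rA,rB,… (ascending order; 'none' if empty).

SURVIVE = r1,r3,r5

prologue: push r1 -> mem[0xad]=0x3e, sp=0xad
prologue: push r3 -> mem[0xac]=0xf3, sp=0xac
prologue: push r5 -> mem[0xab]=0x4d, sp=0xab
prologue: push r6 -> mem[0xaa]=0x53, sp=0xaa
body[0] mov  r3, r1 -> r3=0x3e
body[1] mov  r3, #0x79 -> r3=0x79
body[2] mov  r1, #0xa9 -> r1=0xa9
body[3] add  r6, r0, r2 -> r6=0xf8
body[4] add  r4, r2, #11 -> r4=0x66
body[5] mov  r5, r3 -> r5=0x79
epilogue: pop r6=0x53, sp=0xab
epilogue: pop r5=0x4d, sp=0xac
epilogue: pop r3=0xf3, sp=0xad
epilogue: pop r1=0x3e, sp=0xae
r1: callee-saved, written=True
r3: callee-saved, written=True
r4: caller-saved, written=True
r5: callee-saved, written=True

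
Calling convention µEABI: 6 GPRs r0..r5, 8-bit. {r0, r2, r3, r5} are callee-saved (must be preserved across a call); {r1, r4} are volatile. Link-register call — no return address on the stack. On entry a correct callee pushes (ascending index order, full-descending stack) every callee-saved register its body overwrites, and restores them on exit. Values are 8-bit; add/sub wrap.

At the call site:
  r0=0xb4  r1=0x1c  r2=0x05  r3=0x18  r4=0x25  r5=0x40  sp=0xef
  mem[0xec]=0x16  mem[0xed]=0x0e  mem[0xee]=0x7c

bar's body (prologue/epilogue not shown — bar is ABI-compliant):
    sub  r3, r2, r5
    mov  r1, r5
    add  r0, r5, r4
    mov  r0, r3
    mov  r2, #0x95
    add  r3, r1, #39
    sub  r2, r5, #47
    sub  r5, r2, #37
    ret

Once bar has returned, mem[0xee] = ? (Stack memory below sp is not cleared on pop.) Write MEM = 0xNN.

MEM = 0xb4

prologue: push r0 → mem[0xee]=0xb4, sp=0xee
prologue: push r2 → mem[0xed]=0x05, sp=0xed
prologue: push r3 → mem[0xec]=0x18, sp=0xec
prologue: push r5 → mem[0xeb]=0x40, sp=0xeb
body[0] sub  r3, r2, r5 → r3=0xc5
body[1] mov  r1, r5 → r1=0x40
body[2] add  r0, r5, r4 → r0=0x65
body[3] mov  r0, r3 → r0=0xc5
body[4] mov  r2, #0x95 → r2=0x95
body[5] add  r3, r1, #39 → r3=0x67
body[6] sub  r2, r5, #47 → r2=0x11
body[7] sub  r5, r2, #37 → r5=0xec
epilogue: pop r5=0x40, sp=0xec
epilogue: pop r3=0x18, sp=0xed
epilogue: pop r2=0x05, sp=0xee
epilogue: pop r0=0xb4, sp=0xef
prologue pushed ['r0', 'r2', 'r3', 'r5'] at ['0xee', '0xed', '0xec', '0xeb']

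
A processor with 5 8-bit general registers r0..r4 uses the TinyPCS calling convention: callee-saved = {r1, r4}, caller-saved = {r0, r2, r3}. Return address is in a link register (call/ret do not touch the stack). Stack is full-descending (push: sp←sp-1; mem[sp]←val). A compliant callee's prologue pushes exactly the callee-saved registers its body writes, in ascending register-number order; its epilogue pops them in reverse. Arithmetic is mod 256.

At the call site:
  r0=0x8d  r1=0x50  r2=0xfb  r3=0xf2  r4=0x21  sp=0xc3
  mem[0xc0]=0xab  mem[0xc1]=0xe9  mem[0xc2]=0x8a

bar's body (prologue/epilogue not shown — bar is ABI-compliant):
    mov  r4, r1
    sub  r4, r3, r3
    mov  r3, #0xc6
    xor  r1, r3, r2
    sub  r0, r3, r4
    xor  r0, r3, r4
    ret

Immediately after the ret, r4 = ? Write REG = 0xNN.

prologue: push r1 → mem[0xc2]=0x50, sp=0xc2
prologue: push r4 → mem[0xc1]=0x21, sp=0xc1
body[0] mov  r4, r1 → r4=0x50
body[1] sub  r4, r3, r3 → r4=0x00
body[2] mov  r3, #0xc6 → r3=0xc6
body[3] xor  r1, r3, r2 → r1=0x3d
body[4] sub  r0, r3, r4 → r0=0xc6
body[5] xor  r0, r3, r4 → r0=0xc6
epilogue: pop r4=0x21, sp=0xc2
epilogue: pop r1=0x50, sp=0xc3
r4 is callee-saved → restored

REG = 0x21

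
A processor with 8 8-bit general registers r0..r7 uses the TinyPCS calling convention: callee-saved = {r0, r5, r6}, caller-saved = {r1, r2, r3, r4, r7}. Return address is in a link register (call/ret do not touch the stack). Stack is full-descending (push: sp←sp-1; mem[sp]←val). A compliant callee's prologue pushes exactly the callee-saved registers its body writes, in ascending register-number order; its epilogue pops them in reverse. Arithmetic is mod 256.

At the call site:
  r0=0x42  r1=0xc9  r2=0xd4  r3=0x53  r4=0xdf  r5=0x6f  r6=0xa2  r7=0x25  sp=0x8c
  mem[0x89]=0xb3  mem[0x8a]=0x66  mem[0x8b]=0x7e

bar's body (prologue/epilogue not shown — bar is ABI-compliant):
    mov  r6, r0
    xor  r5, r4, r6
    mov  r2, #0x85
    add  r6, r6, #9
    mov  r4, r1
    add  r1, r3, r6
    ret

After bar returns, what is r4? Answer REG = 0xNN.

REG = 0xc9

prologue: push r5 -> mem[0x8b]=0x6f, sp=0x8b
prologue: push r6 -> mem[0x8a]=0xa2, sp=0x8a
body[0] mov  r6, r0 -> r6=0x42
body[1] xor  r5, r4, r6 -> r5=0x9d
body[2] mov  r2, #0x85 -> r2=0x85
body[3] add  r6, r6, #9 -> r6=0x4b
body[4] mov  r4, r1 -> r4=0xc9
body[5] add  r1, r3, r6 -> r1=0x9e
epilogue: pop r6=0xa2, sp=0x8b
epilogue: pop r5=0x6f, sp=0x8c
r4 is caller-saved -> body value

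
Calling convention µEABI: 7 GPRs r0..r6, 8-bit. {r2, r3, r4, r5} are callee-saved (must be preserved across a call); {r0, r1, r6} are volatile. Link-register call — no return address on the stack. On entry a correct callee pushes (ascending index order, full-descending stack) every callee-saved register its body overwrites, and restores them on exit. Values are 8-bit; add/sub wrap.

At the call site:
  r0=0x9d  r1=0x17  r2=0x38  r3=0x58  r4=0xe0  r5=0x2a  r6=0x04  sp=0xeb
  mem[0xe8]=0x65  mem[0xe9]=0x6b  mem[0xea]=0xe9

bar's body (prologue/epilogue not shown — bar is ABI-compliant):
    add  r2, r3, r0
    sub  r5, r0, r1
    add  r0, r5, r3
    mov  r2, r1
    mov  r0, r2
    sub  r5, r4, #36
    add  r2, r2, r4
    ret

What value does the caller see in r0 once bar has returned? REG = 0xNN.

prologue: push r2 -> mem[0xea]=0x38, sp=0xea
prologue: push r5 -> mem[0xe9]=0x2a, sp=0xe9
body[0] add  r2, r3, r0 -> r2=0xf5
body[1] sub  r5, r0, r1 -> r5=0x86
body[2] add  r0, r5, r3 -> r0=0xde
body[3] mov  r2, r1 -> r2=0x17
body[4] mov  r0, r2 -> r0=0x17
body[5] sub  r5, r4, #36 -> r5=0xbc
body[6] add  r2, r2, r4 -> r2=0xf7
epilogue: pop r5=0x2a, sp=0xea
epilogue: pop r2=0x38, sp=0xeb
r0 is caller-saved -> body value

REG = 0x17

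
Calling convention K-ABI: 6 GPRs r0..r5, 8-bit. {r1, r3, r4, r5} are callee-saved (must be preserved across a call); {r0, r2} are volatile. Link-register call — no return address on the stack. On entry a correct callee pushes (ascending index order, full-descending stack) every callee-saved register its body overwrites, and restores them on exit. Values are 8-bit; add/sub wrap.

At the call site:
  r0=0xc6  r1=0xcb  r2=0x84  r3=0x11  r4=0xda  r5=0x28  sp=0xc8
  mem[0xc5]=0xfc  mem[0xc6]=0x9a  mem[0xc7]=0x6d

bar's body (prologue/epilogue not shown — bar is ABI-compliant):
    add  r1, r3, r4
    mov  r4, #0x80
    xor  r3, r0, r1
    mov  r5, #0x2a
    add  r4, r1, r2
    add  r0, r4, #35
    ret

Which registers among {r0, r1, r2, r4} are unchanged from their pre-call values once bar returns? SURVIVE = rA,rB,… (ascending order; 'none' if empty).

SURVIVE = r1,r2,r4

prologue: push r1 -> mem[0xc7]=0xcb, sp=0xc7
prologue: push r3 -> mem[0xc6]=0x11, sp=0xc6
prologue: push r4 -> mem[0xc5]=0xda, sp=0xc5
prologue: push r5 -> mem[0xc4]=0x28, sp=0xc4
body[0] add  r1, r3, r4 -> r1=0xeb
body[1] mov  r4, #0x80 -> r4=0x80
body[2] xor  r3, r0, r1 -> r3=0x2d
body[3] mov  r5, #0x2a -> r5=0x2a
body[4] add  r4, r1, r2 -> r4=0x6f
body[5] add  r0, r4, #35 -> r0=0x92
epilogue: pop r5=0x28, sp=0xc5
epilogue: pop r4=0xda, sp=0xc6
epilogue: pop r3=0x11, sp=0xc7
epilogue: pop r1=0xcb, sp=0xc8
r0: caller-saved, written=True
r1: callee-saved, written=True
r2: caller-saved, written=False
r4: callee-saved, written=True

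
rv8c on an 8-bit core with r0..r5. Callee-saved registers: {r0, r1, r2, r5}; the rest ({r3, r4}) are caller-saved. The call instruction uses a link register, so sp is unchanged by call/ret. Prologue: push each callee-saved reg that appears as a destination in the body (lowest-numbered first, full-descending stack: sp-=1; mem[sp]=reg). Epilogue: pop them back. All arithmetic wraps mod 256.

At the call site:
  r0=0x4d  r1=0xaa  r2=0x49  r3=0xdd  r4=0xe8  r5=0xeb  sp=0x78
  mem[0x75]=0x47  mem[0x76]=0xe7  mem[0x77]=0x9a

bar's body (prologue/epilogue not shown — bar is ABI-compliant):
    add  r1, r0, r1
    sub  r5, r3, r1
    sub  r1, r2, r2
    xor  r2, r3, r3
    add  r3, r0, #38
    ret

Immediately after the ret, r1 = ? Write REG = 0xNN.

REG = 0xaa

prologue: push r1 -> mem[0x77]=0xaa, sp=0x77
prologue: push r2 -> mem[0x76]=0x49, sp=0x76
prologue: push r5 -> mem[0x75]=0xeb, sp=0x75
body[0] add  r1, r0, r1 -> r1=0xf7
body[1] sub  r5, r3, r1 -> r5=0xe6
body[2] sub  r1, r2, r2 -> r1=0x00
body[3] xor  r2, r3, r3 -> r2=0x00
body[4] add  r3, r0, #38 -> r3=0x73
epilogue: pop r5=0xeb, sp=0x76
epilogue: pop r2=0x49, sp=0x77
epilogue: pop r1=0xaa, sp=0x78
r1 is callee-saved -> restored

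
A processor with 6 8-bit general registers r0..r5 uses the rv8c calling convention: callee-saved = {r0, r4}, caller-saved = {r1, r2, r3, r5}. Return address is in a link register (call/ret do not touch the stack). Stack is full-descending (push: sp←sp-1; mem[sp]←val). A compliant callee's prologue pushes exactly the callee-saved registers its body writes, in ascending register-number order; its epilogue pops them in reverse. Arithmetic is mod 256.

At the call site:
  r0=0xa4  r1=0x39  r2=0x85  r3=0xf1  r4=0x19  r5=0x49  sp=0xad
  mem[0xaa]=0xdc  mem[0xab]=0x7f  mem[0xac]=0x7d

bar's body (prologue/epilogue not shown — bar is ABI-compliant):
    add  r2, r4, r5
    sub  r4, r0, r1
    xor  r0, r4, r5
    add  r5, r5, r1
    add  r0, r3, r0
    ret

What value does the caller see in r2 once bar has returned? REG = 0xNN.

REG = 0x62

prologue: push r0 -> mem[0xac]=0xa4, sp=0xac
prologue: push r4 -> mem[0xab]=0x19, sp=0xab
body[0] add  r2, r4, r5 -> r2=0x62
body[1] sub  r4, r0, r1 -> r4=0x6b
body[2] xor  r0, r4, r5 -> r0=0x22
body[3] add  r5, r5, r1 -> r5=0x82
body[4] add  r0, r3, r0 -> r0=0x13
epilogue: pop r4=0x19, sp=0xac
epilogue: pop r0=0xa4, sp=0xad
r2 is caller-saved -> body value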